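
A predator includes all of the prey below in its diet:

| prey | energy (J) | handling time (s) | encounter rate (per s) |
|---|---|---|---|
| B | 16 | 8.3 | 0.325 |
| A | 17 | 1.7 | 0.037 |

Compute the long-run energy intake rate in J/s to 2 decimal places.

1.55 J/s

Energy encountered per unit search time: 0.325×16 + 0.037×17 = 5.829 J/s.
Handling time per unit search time: 0.325×8.3 + 0.037×1.7 = 2.76.
Rate = 5.829/(1 + 2.76) = 1.55 J/s.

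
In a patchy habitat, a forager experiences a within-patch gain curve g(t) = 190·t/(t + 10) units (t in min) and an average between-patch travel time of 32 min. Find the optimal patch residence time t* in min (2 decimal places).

17.89 min

Optimal t* satisfies g'(t*) = g(t*)/(T + t*).
g'(t) = 190·10/(t + 10)². Setting 190·10/(t+10)² = 190t/[(t+10)(32+t)] gives 10(32+t) = t(t+10), so t² = 10×32 = 320.
t* = √320 = 17.89 min.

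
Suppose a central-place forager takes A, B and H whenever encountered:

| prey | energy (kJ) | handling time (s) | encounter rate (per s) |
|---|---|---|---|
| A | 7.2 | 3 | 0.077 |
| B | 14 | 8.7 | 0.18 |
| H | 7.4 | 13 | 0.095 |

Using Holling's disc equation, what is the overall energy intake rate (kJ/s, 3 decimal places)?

0.937 kJ/s

Energy encountered per unit search time: 0.077×7.2 + 0.18×14 + 0.095×7.4 = 3.777 kJ/s.
Handling time per unit search time: 0.077×3 + 0.18×8.7 + 0.095×13 = 3.032.
Rate = 3.777/(1 + 3.032) = 0.9369 kJ/s.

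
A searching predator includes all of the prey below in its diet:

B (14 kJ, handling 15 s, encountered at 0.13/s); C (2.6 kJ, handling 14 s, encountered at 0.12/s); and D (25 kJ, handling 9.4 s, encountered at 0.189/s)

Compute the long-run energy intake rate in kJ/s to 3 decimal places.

R = (0.13×14 + 0.12×2.6 + 0.189×25) / (1 + 0.13×15 + 0.12×14 + 0.189×9.4) = 6.857/6.407 = 1.07 kJ/s.

1.070 kJ/s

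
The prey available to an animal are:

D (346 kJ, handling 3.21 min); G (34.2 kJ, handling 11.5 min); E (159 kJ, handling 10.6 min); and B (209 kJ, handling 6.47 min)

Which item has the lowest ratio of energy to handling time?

G

In descending order of E/h:
D: 346/3.21 = 108 kJ/min
B: 209/6.47 = 32.3 kJ/min
E: 159/10.6 = 15 kJ/min
G: 34.2/11.5 = 2.97 kJ/min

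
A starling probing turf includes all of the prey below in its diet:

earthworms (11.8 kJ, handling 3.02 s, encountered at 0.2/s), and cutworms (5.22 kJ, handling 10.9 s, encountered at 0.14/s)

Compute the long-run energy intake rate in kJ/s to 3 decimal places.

Energy encountered per unit search time: 0.2×11.8 + 0.14×5.22 = 3.091 kJ/s.
Handling time per unit search time: 0.2×3.02 + 0.14×10.9 = 2.13.
Rate = 3.091/(1 + 2.13) = 0.9875 kJ/s.

0.987 kJ/s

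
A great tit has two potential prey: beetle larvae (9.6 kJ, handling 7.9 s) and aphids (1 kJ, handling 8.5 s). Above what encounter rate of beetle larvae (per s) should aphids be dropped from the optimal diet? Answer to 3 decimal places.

Drop aphids once their profitability E₂/h₂ falls below the rate achievable on beetle larvae alone: E₂/h₂ = λE₁/(1 + λh₁).
Solve for λ: λE₁h₂ = E₂(1 + λh₁) → λ(E₁h₂ − E₂h₁) = E₂ → λ = E₂/(E₁h₂ − E₂h₁).
λ = 1/(9.6×8.5 − 1×7.9) = 1/73.7 = 0.01357 per s.

0.014 per s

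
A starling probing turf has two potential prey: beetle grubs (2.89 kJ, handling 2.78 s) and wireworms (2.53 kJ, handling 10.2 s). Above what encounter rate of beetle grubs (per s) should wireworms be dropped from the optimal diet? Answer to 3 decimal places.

0.113 per s

Drop wireworms once their profitability E₂/h₂ falls below the rate achievable on beetle grubs alone: E₂/h₂ = λE₁/(1 + λh₁).
Solve for λ: λE₁h₂ = E₂(1 + λh₁) → λ(E₁h₂ − E₂h₁) = E₂ → λ = E₂/(E₁h₂ − E₂h₁).
λ = 2.53/(2.89×10.2 − 2.53×2.78) = 2.53/22.44 = 0.1127 per s.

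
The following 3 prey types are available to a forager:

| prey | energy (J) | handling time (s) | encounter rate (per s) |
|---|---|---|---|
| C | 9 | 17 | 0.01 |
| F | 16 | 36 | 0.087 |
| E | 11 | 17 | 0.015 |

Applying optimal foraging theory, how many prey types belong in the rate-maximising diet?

Rank by E/h (J/s): E 0.647, C 0.529, F 0.444. Include each in turn until the next type's E/h falls below the running intake rate.
Rate on top 1: 0.1315. C: 0.529 > 0.1315 → include.
Rate on top 2: 0.1789. F: 0.444 > 0.1789 → include.
Optimal diet: E, C, F — 3 of 3 types.

3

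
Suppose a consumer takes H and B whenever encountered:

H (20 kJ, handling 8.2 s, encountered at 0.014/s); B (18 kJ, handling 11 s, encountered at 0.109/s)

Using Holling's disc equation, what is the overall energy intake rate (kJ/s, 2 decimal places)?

0.97 kJ/s

Energy encountered per unit search time: 0.014×20 + 0.109×18 = 2.242 kJ/s.
Handling time per unit search time: 0.014×8.2 + 0.109×11 = 1.314.
Rate = 2.242/(1 + 1.314) = 0.969 kJ/s.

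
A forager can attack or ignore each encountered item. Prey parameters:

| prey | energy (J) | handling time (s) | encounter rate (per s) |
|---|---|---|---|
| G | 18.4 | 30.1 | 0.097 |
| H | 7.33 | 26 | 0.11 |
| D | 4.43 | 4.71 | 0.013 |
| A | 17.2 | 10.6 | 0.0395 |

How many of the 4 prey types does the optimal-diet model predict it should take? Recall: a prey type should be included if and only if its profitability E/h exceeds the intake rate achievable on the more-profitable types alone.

Profitabilities (E/h, J/s): A 1.62, D 0.941, G 0.611, H 0.282. Add prey in this order while the next type's profitability exceeds the intake rate on those already taken.
Rate on top 1: 0.4789. D: 0.941 > 0.4789 → include.
Rate on top 2: 0.498. G: 0.611 > 0.498 → include.
Rate on top 3: 0.5732. H: 0.282 < 0.5732 → exclude; stop.
Optimal diet: A, D, G — 3 of 4 types.

3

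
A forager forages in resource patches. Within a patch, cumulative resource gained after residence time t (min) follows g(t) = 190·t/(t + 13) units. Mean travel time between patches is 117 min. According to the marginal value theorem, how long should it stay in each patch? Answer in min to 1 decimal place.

39.0 min

Maximise g(t)/(T+t): set derivative to zero → g'(t)(T+t) = g(t).
g'(t) = 190·13/(t + 13)². Setting 190·13/(t+13)² = 190t/[(t+13)(117+t)] gives 13(117+t) = t(t+13), so t² = 13×117 = 1521.
t* = √1521 = 39 min.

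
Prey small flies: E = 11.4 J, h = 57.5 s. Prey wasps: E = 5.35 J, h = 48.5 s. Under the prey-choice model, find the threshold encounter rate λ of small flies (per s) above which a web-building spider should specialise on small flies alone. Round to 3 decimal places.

At the threshold, the rate on small flies alone equals the profitability of wasps: λ·11.4/(1 + λ·57.5) = 5.35/48.5 = 0.1103.
Rearranging, λ(11.4 − 0.1103×57.5) = 0.1103, so λ = 0.1103/5.057 = 0.02181 per s.

0.022 per s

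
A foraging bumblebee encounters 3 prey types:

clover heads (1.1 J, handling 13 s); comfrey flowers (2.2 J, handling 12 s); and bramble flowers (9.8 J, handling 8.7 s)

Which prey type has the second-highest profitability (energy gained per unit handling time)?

Profitability E/h (J/s): clover heads = 1.1/13 = 0.0846, comfrey flowers = 2.2/12 = 0.183, bramble flowers = 9.8/8.7 = 1.13.
Ranked: bramble flowers > comfrey flowers > clover heads.

comfrey flowers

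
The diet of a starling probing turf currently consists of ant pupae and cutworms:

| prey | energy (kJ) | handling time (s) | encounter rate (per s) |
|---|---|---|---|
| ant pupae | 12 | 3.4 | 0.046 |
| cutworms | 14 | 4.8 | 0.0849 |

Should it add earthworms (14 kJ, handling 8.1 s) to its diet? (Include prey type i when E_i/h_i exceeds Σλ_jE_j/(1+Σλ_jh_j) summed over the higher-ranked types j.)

Yes

Intake rate on the current diet: R = (0.046×12 + 0.0849×14) / (1 + 0.046×3.4 + 0.0849×4.8) = 1.741/1.564 = 1.113 kJ/s.
Profitability of earthworms: 14/8.1 = 1.728 kJ/s.
Since 1.728 > R, including earthworms increases the long-run rate.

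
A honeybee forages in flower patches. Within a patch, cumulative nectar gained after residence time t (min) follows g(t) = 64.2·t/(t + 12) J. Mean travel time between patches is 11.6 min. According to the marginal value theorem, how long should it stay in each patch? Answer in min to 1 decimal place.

11.8 min

Optimal t* satisfies g'(t*) = g(t*)/(T + t*).
g'(t) = 64.2·12/(t + 12)². Setting 64.2·12/(t+12)² = 64.2t/[(t+12)(11.6+t)] gives 12(11.6+t) = t(t+12), so t² = 12×11.6 = 139.2.
t* = √139.2 = 11.8 min.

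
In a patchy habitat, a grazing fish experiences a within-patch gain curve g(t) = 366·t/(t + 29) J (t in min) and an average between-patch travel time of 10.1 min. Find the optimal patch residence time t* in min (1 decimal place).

17.1 min

By the marginal value theorem, leave when the instantaneous gain rate g'(t) equals the habitat-wide average g(t)/(T + t).
g'(t) = 366·29/(t + 29)². Setting 366·29/(t+29)² = 366t/[(t+29)(10.1+t)] gives 29(10.1+t) = t(t+29), so t² = 29×10.1 = 292.9.
t* = √292.9 = 17.11 min.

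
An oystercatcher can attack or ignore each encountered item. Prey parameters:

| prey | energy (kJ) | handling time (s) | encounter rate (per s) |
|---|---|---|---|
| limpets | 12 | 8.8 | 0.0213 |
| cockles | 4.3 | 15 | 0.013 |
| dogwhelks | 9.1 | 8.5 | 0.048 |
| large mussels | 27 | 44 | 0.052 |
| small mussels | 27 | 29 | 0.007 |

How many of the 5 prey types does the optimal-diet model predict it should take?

Profitabilities (E/h, kJ/s): limpets 1.36, dogwhelks 1.07, small mussels 0.931, large mussels 0.614, cockles 0.287. Add prey in this order while the next type's profitability exceeds the intake rate on those already taken.
Rate on top 1: 0.2153. dogwhelks: 1.07 > 0.2153 → include.
Rate on top 2: 0.434. small mussels: 0.931 > 0.434 → include.
Rate on top 3: 0.4901. large mussels: 0.614 > 0.4901 → include.
Rate on top 4: 0.5593. cockles: 0.287 < 0.5593 → exclude; stop.
Optimal diet: limpets, dogwhelks, small mussels, large mussels — 4 of 5 types.

4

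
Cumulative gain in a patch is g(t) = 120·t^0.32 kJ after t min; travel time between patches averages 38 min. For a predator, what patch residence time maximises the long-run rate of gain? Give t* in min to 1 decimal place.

17.9 min

Optimal t* satisfies g'(t*) = g(t*)/(T + t*).
g'(t) = 0.32·120·t^-0.68. Setting 0.32·120·t^-0.68 = 120·t^0.32/(38+t) gives 0.32(38+t) = t, so 0.68·t = 0.32×38.
t* = 0.32×38/0.68 = 17.88 min.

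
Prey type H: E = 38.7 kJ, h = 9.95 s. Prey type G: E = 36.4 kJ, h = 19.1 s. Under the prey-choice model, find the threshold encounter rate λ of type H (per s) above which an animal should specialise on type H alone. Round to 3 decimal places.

0.097 per s

At the threshold, the rate on type H alone equals the profitability of type G: λ·38.7/(1 + λ·9.95) = 36.4/19.1 = 1.906.
Rearranging, λ(38.7 − 1.906×9.95) = 1.906, so λ = 1.906/19.74 = 0.09655 per s.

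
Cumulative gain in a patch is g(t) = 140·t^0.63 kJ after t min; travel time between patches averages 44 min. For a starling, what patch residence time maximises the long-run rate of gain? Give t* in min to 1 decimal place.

74.9 min

Optimal t* satisfies g'(t*) = g(t*)/(T + t*).
g'(t) = 0.63·140·t^-0.37. Setting 0.63·140·t^-0.37 = 140·t^0.63/(44+t) gives 0.63(44+t) = t, so 0.37·t = 0.63×44.
t* = 0.63×44/0.37 = 74.92 min.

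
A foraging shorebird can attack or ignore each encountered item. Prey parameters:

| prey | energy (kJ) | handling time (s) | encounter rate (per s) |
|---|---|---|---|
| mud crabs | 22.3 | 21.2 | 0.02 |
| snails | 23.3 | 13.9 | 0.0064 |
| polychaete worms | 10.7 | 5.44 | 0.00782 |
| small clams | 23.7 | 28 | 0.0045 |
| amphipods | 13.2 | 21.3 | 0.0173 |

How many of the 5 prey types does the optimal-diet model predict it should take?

Rank by E/h (kJ/s): polychaete worms 1.97, snails 1.68, mud crabs 1.05, small clams 0.846, amphipods 0.62. Include each in turn until the next type's E/h falls below the running intake rate.
Rate on top 1: 0.08026. snails: 1.68 > 0.08026 → include.
Rate on top 2: 0.2057. mud crabs: 1.05 > 0.2057 → include.
Rate on top 3: 0.4364. small clams: 0.846 > 0.4364 → include.
Rate on top 4: 0.4671. amphipods: 0.62 > 0.4671 → include.
Optimal diet: polychaete worms, snails, mud crabs, small clams, amphipods — 5 of 5 types.

5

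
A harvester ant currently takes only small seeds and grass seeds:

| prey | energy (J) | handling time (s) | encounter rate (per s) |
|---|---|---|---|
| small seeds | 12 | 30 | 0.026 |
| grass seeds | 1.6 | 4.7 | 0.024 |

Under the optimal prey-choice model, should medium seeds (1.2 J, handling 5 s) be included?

Intake rate on the current diet: R = (0.026×12 + 0.024×1.6) / (1 + 0.026×30 + 0.024×4.7) = 0.3504/1.893 = 0.1851 J/s.
medium seeds: E/h = 1.2/5 = 0.24 J/s.
0.24 > 0.1851, so adding medium seeds raises the average — include it.

Yes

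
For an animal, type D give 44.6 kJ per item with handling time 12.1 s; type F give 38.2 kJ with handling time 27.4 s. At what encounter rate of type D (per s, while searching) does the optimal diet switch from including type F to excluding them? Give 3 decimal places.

0.050 per s

At the threshold, the rate on type D alone equals the profitability of type F: λ·44.6/(1 + λ·12.1) = 38.2/27.4 = 1.394.
Rearranging, λ(44.6 − 1.394×12.1) = 1.394, so λ = 1.394/27.73 = 0.05028 per s.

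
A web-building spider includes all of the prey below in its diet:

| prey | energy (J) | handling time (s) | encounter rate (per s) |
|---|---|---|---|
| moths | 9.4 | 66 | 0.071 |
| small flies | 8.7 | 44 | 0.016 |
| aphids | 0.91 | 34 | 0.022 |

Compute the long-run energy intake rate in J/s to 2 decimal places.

0.12 J/s

Energy encountered per unit search time: 0.071×9.4 + 0.016×8.7 + 0.022×0.91 = 0.8266 J/s.
Handling time per unit search time: 0.071×66 + 0.016×44 + 0.022×34 = 6.138.
Rate = 0.8266/(1 + 6.138) = 0.1158 J/s.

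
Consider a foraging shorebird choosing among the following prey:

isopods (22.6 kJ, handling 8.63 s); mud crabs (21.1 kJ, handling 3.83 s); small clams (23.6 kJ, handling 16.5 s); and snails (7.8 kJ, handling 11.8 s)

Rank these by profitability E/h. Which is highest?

Profitability E/h (kJ/s): isopods = 22.6/8.63 = 2.62, mud crabs = 21.1/3.83 = 5.51, small clams = 23.6/16.5 = 1.43, snails = 7.8/11.8 = 0.661.
Ranked: mud crabs > isopods > small clams > snails.

mud crabs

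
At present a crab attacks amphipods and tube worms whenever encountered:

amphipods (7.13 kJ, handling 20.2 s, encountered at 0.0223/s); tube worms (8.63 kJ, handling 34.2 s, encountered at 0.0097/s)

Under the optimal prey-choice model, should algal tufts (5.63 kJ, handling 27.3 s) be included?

Current rate: (0.0223×7.13 + 0.0097×8.63)/(1 + 0.0223×20.2 + 0.0097×34.2) = 0.1362 kJ/s.
Profitability of algal tufts: 5.63/27.3 = 0.2062 kJ/s.
Since 0.2062 > R, including algal tufts increases the long-run rate.

Yes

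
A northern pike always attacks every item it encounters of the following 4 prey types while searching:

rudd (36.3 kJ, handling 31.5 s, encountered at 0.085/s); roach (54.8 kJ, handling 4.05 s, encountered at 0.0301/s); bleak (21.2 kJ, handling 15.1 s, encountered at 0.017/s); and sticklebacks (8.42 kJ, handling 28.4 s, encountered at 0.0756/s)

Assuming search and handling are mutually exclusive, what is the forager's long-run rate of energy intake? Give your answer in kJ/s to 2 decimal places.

R = (0.085×36.3 + 0.0301×54.8 + 0.017×21.2 + 0.0756×8.42) / (1 + 0.085×31.5 + 0.0301×4.05 + 0.017×15.1 + 0.0756×28.4) = 5.732/6.203 = 0.924 kJ/s.

0.92 kJ/s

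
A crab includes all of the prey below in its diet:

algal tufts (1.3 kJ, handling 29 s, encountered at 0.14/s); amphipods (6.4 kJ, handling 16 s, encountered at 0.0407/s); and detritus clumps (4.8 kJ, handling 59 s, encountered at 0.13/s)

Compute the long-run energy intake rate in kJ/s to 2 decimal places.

R = (0.14×1.3 + 0.0407×6.4 + 0.13×4.8) / (1 + 0.14×29 + 0.0407×16 + 0.13×59) = 1.066/13.38 = 0.0797 kJ/s.

0.08 kJ/s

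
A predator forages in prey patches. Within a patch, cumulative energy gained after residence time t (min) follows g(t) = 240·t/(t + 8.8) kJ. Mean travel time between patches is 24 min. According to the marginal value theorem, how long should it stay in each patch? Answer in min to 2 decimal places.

14.53 min

Optimal t* satisfies g'(t*) = g(t*)/(T + t*).
g'(t) = 240·8.8/(t + 8.8)². Setting 240·8.8/(t+8.8)² = 240t/[(t+8.8)(24+t)] gives 8.8(24+t) = t(t+8.8), so t² = 8.8×24 = 211.2.
t* = √211.2 = 14.53 min.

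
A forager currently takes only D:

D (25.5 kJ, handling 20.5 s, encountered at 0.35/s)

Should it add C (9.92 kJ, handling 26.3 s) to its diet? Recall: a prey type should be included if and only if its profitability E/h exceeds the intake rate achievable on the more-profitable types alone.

No

On D alone, R = ΣλE/(1+Σλh) = 8.925/8.175 = 1.092 kJ/s.
C: E/h = 9.92/26.3 = 0.3772 kJ/s.
Since 0.3772 < R, time spent handling C is better spent searching.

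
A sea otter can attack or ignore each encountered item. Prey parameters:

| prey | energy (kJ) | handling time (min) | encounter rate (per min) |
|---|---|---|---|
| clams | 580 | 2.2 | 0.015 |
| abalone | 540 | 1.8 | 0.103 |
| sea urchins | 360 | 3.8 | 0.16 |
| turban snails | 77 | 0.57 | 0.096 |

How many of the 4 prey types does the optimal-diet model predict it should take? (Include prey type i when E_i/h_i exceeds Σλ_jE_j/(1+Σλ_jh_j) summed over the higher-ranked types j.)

Profitabilities (E/h, kJ/min): abalone 300, clams 264, turban snails 135, sea urchins 94.7. Add prey in this order while the next type's profitability exceeds the intake rate on those already taken.
Rate on top 1: 46.92. clams: 264 > 46.92 → include.
Rate on top 2: 52.79. turban snails: 135 > 52.79 → include.
Rate on top 3: 56.33. sea urchins: 94.7 > 56.33 → include.
Optimal diet: abalone, clams, turban snails, sea urchins — 4 of 4 types.

4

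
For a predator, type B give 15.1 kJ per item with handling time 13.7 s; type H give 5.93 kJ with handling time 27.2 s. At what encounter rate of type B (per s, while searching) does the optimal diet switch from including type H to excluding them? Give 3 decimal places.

0.018 per s

The zero-one rule: include type H iff E₂/h₂ > λE₁/(1+λh₁). Equality gives the switch point.
λE₁h₂ = E₂ + λE₂h₁ ⇒ λ = E₂/(E₁h₂ − E₂h₁) = 5.93/(410.7 − 81.24) = 0.018 per s.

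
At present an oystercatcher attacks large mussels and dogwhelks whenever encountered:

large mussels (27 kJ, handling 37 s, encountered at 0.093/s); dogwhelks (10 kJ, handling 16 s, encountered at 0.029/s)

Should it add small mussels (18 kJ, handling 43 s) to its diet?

No

Intake rate on the current diet: R = (0.093×27 + 0.029×10) / (1 + 0.093×37 + 0.029×16) = 2.801/4.905 = 0.571 kJ/s.
small mussels: E/h = 18/43 = 0.4186 kJ/s.
0.4186 < 0.571, so adding small mussels would lower the average — exclude it.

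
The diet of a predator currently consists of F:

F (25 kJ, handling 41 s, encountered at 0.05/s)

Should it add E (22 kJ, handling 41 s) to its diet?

Yes

On F alone, R = ΣλE/(1+Σλh) = 1.25/3.05 = 0.4098 kJ/s.
E: E/h = 22/41 = 0.5366 kJ/s.
Since 0.5366 > R, including E increases the long-run rate.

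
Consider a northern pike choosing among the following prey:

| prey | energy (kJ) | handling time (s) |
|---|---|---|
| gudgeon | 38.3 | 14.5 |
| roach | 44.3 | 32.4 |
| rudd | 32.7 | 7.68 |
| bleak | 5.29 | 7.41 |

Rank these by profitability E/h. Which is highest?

rudd

In descending order of E/h:
rudd: 32.7/7.68 = 4.26 kJ/s
gudgeon: 38.3/14.5 = 2.64 kJ/s
roach: 44.3/32.4 = 1.37 kJ/s
bleak: 5.29/7.41 = 0.714 kJ/s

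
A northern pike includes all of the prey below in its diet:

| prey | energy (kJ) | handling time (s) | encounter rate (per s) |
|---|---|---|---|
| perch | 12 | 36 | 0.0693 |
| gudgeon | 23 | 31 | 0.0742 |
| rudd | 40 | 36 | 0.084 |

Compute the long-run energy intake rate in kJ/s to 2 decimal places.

R = Σλ_iE_i / (1 + Σλ_ih_i)
Numerator: 0.0693×12 + 0.0742×23 + 0.084×40 = 5.898
Denominator: 1 + 0.0693×36 + 0.0742×31 + 0.084×36 = 8.819
R = 5.898/8.819 = 0.6688 kJ/s

0.67 kJ/s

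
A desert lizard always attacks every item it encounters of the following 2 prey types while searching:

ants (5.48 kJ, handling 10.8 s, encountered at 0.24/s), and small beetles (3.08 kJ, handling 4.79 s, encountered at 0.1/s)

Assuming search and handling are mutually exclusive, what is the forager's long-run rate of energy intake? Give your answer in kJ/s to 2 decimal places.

0.40 kJ/s

R = (0.24×5.48 + 0.1×3.08) / (1 + 0.24×10.8 + 0.1×4.79) = 1.623/4.071 = 0.3987 kJ/s.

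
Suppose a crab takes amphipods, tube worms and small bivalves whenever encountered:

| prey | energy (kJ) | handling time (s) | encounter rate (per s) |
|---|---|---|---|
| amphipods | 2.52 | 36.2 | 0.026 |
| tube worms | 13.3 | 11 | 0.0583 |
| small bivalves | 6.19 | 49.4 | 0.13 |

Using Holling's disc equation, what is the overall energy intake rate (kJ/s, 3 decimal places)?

Energy encountered per unit search time: 0.026×2.52 + 0.0583×13.3 + 0.13×6.19 = 1.646 kJ/s.
Handling time per unit search time: 0.026×36.2 + 0.0583×11 + 0.13×49.4 = 8.005.
Rate = 1.646/(1 + 8.005) = 0.1828 kJ/s.

0.183 kJ/s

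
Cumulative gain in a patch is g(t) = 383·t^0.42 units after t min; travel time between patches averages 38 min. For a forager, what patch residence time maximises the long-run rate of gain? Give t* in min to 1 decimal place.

27.5 min

Maximise g(t)/(T+t): set derivative to zero → g'(t)(T+t) = g(t).
g'(t) = 0.42·383·t^-0.58. Setting 0.42·383·t^-0.58 = 383·t^0.42/(38+t) gives 0.42(38+t) = t, so 0.58·t = 0.42×38.
t* = 0.42×38/0.58 = 27.52 min.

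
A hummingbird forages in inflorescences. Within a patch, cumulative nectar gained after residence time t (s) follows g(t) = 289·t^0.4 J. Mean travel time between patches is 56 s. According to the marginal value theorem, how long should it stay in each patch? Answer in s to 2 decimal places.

37.33 s

Optimal t* satisfies g'(t*) = g(t*)/(T + t*).
g'(t) = 0.4·289·t^-0.6. Setting 0.4·289·t^-0.6 = 289·t^0.4/(56+t) gives 0.4(56+t) = t, so 0.60·t = 0.4×56.
t* = 0.4×56/0.60 = 37.33 s.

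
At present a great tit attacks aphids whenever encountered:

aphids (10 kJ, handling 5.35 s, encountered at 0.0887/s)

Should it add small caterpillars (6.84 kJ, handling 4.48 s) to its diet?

Yes

Intake rate on the current diet: R = (0.0887×10) / (1 + 0.0887×5.35) = 0.887/1.475 = 0.6015 kJ/s.
small caterpillars: E/h = 6.84/4.48 = 1.527 kJ/s.
1.527 > 0.6015, so adding small caterpillars raises the average — include it.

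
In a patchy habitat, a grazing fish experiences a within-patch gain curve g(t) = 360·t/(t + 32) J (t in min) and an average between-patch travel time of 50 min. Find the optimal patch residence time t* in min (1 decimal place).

Optimal t* satisfies g'(t*) = g(t*)/(T + t*).
g'(t) = 360·32/(t + 32)². Setting 360·32/(t+32)² = 360t/[(t+32)(50+t)] gives 32(50+t) = t(t+32), so t² = 32×50 = 1600.
t* = √1600 = 40 min.

40.0 min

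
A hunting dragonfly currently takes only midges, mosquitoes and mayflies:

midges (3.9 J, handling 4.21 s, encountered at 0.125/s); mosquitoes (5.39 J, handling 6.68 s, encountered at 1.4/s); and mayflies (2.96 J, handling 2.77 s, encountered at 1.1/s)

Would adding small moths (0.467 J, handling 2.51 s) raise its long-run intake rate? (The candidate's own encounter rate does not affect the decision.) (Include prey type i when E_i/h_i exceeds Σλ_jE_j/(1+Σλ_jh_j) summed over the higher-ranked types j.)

No

On midges, mosquitoes and mayflies alone, R = ΣλE/(1+Σλh) = 11.29/13.93 = 0.8107 J/s.
small moths: E/h = 0.467/2.51 = 0.1861 J/s.
0.1861 < 0.8107, so adding small moths would lower the average — exclude it.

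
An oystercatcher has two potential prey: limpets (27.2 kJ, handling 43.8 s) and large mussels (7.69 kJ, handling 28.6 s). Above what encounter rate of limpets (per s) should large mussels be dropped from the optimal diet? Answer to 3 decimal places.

0.017 per s

The zero-one rule: include large mussels iff E₂/h₂ > λE₁/(1+λh₁). Equality gives the switch point.
λE₁h₂ = E₂ + λE₂h₁ ⇒ λ = E₂/(E₁h₂ − E₂h₁) = 7.69/(777.9 − 336.8) = 0.01743 per s.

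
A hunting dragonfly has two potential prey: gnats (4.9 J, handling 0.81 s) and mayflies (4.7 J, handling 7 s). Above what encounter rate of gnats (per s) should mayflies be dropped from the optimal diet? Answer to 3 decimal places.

The zero-one rule: include mayflies iff E₂/h₂ > λE₁/(1+λh₁). Equality gives the switch point.
λE₁h₂ = E₂ + λE₂h₁ ⇒ λ = E₂/(E₁h₂ − E₂h₁) = 4.7/(34.3 − 3.807) = 0.1541 per s.

0.154 per s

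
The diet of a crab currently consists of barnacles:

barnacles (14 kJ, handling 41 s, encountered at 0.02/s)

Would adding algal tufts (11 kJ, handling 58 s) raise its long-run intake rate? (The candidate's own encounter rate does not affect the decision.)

Yes

Intake rate on the current diet: R = (0.02×14) / (1 + 0.02×41) = 0.28/1.82 = 0.1538 kJ/s.
algal tufts: E/h = 11/58 = 0.1897 kJ/s.
Since 0.1897 > R, including algal tufts increases the long-run rate.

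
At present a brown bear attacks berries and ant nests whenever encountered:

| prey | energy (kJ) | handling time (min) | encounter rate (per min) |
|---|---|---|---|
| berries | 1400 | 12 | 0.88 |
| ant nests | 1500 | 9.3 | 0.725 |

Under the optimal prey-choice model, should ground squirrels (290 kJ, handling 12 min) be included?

No

Intake rate on the current diet: R = (0.88×1400 + 0.725×1500) / (1 + 0.88×12 + 0.725×9.3) = 2320/18.3 = 126.7 kJ/min.
ground squirrels: E/h = 290/12 = 24.17 kJ/min.
Since 24.17 < R, time spent handling ground squirrels is better spent searching.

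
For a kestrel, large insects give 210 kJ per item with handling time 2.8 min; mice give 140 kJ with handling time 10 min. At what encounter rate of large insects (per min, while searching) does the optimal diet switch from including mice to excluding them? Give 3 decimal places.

0.082 per min

Drop mice once their profitability E₂/h₂ falls below the rate achievable on large insects alone: E₂/h₂ = λE₁/(1 + λh₁).
Solve for λ: λE₁h₂ = E₂(1 + λh₁) → λ(E₁h₂ − E₂h₁) = E₂ → λ = E₂/(E₁h₂ − E₂h₁).
λ = 140/(210×10 − 140×2.8) = 140/1708 = 0.08197 per min.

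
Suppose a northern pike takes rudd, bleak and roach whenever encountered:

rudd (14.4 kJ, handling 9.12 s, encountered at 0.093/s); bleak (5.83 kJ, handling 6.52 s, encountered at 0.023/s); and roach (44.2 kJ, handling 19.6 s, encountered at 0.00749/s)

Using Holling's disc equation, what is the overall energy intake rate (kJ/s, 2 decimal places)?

0.84 kJ/s

Energy encountered per unit search time: 0.093×14.4 + 0.023×5.83 + 0.00749×44.2 = 1.804 kJ/s.
Handling time per unit search time: 0.093×9.12 + 0.023×6.52 + 0.00749×19.6 = 1.145.
Rate = 1.804/(1 + 1.145) = 0.8412 kJ/s.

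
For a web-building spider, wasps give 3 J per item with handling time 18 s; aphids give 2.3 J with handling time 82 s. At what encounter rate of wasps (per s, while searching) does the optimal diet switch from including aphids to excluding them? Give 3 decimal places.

0.011 per s

The zero-one rule: include aphids iff E₂/h₂ > λE₁/(1+λh₁). Equality gives the switch point.
λE₁h₂ = E₂ + λE₂h₁ ⇒ λ = E₂/(E₁h₂ − E₂h₁) = 2.3/(246 − 41.4) = 0.01124 per s.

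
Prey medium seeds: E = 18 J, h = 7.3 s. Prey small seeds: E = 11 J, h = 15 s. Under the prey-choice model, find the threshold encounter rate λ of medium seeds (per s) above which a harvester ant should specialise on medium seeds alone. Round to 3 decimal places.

The zero-one rule: include small seeds iff E₂/h₂ > λE₁/(1+λh₁). Equality gives the switch point.
λE₁h₂ = E₂ + λE₂h₁ ⇒ λ = E₂/(E₁h₂ − E₂h₁) = 11/(270 − 80.3) = 0.05799 per s.

0.058 per s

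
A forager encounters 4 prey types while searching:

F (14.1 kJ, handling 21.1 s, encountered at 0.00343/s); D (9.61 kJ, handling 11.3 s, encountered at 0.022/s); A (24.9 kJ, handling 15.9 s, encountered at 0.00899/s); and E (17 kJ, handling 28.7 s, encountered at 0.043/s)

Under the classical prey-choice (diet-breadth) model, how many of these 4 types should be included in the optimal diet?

Rank by E/h (kJ/s): A 1.57, D 0.85, F 0.668, E 0.592. Include each in turn until the next type's E/h falls below the running intake rate.
Rate on top 1: 0.1959. D: 0.85 > 0.1959 → include.
Rate on top 2: 0.3128. F: 0.668 > 0.3128 → include.
Rate on top 3: 0.3304. E: 0.592 > 0.3304 → include.
Optimal diet: A, D, F, E — 4 of 4 types.

4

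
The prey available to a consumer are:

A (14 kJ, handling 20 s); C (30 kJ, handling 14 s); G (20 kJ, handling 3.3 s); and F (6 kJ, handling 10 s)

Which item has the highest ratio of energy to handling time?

Profitability E/h (kJ/s): A = 14/20 = 0.7, C = 30/14 = 2.14, G = 20/3.3 = 6.06, F = 6/10 = 0.6.
Ranked: G > C > A > F.

G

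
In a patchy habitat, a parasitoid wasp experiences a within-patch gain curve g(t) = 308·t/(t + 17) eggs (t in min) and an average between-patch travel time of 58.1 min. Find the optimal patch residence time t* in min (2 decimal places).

Optimal t* satisfies g'(t*) = g(t*)/(T + t*).
g'(t) = 308·17/(t + 17)². Setting 308·17/(t+17)² = 308t/[(t+17)(58.1+t)] gives 17(58.1+t) = t(t+17), so t² = 17×58.1 = 987.7.
t* = √987.7 = 31.43 min.

31.43 min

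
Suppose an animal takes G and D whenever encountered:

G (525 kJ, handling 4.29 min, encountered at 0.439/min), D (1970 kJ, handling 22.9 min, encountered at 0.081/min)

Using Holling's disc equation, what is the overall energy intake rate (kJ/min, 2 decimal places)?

82.32 kJ/min

R = Σλ_iE_i / (1 + Σλ_ih_i)
Numerator: 0.439×525 + 0.081×1970 = 390
Denominator: 1 + 0.439×4.29 + 0.081×22.9 = 4.738
R = 390/4.738 = 82.32 kJ/min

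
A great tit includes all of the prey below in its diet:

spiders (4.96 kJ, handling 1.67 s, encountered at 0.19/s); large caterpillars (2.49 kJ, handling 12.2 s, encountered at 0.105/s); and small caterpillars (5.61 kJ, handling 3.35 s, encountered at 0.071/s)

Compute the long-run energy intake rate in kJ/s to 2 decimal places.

0.56 kJ/s

R = (0.19×4.96 + 0.105×2.49 + 0.071×5.61) / (1 + 0.19×1.67 + 0.105×12.2 + 0.071×3.35) = 1.602/2.836 = 0.5649 kJ/s.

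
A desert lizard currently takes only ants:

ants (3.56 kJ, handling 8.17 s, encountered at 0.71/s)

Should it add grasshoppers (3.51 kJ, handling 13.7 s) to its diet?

On ants alone, R = ΣλE/(1+Σλh) = 2.528/6.801 = 0.3717 kJ/s.
grasshoppers: E/h = 3.51/13.7 = 0.2562 kJ/s.
Since 0.2562 < R, time spent handling grasshoppers is better spent searching.

No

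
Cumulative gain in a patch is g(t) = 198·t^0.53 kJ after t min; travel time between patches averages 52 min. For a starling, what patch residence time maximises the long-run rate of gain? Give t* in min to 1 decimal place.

By the marginal value theorem, leave when the instantaneous gain rate g'(t) equals the habitat-wide average g(t)/(T + t).
g'(t) = 0.53·198·t^-0.47. Setting 0.53·198·t^-0.47 = 198·t^0.53/(52+t) gives 0.53(52+t) = t, so 0.47·t = 0.53×52.
t* = 0.53×52/0.47 = 58.64 min.

58.6 min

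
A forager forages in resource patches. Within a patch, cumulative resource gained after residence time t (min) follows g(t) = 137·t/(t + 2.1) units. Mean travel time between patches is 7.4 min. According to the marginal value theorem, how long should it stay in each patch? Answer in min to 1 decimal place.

By the marginal value theorem, leave when the instantaneous gain rate g'(t) equals the habitat-wide average g(t)/(T + t).
g'(t) = 137·2.1/(t + 2.1)². Setting 137·2.1/(t+2.1)² = 137t/[(t+2.1)(7.4+t)] gives 2.1(7.4+t) = t(t+2.1), so t² = 2.1×7.4 = 15.54.
t* = √15.54 = 3.942 min.

3.9 min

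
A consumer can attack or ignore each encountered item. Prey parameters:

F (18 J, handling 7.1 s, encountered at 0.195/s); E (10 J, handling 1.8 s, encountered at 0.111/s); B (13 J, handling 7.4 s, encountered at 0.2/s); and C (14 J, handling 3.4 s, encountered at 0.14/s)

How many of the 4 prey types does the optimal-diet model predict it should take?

3

E/h in descending order: E 5.56, C 4.12, F 2.54, B 1.76 J/s. The optimal diet is the largest prefix of this list for which every included type satisfies E_i/h_i > R on the types above it.
Rate on top 1: 0.9252. C: 4.12 > 0.9252 → include.
Rate on top 2: 1.832. F: 2.54 > 1.832 → include.
Rate on top 3: 2.15. B: 1.76 < 2.15 → exclude; stop.
Optimal diet: E, C, F — 3 of 4 types.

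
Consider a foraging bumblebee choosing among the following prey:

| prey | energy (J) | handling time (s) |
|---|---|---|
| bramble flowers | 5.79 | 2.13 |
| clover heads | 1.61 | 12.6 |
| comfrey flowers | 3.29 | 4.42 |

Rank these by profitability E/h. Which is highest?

bramble flowers

Profitability E/h (J/s): bramble flowers = 5.79/2.13 = 2.72, clover heads = 1.61/12.6 = 0.128, comfrey flowers = 3.29/4.42 = 0.744.
Ranked: bramble flowers > comfrey flowers > clover heads.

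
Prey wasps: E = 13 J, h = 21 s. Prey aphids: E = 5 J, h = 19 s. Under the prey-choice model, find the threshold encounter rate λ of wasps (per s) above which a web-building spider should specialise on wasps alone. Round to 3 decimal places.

At the threshold, the rate on wasps alone equals the profitability of aphids: λ·13/(1 + λ·21) = 5/19 = 0.2632.
Rearranging, λ(13 − 0.2632×21) = 0.2632, so λ = 0.2632/7.474 = 0.03521 per s.

0.035 per s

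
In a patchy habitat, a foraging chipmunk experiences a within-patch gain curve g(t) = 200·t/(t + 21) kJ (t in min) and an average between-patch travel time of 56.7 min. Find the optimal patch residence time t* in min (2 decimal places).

34.51 min

By the marginal value theorem, leave when the instantaneous gain rate g'(t) equals the habitat-wide average g(t)/(T + t).
g'(t) = 200·21/(t + 21)². Setting 200·21/(t+21)² = 200t/[(t+21)(56.7+t)] gives 21(56.7+t) = t(t+21), so t² = 21×56.7 = 1191.
t* = √1191 = 34.51 min.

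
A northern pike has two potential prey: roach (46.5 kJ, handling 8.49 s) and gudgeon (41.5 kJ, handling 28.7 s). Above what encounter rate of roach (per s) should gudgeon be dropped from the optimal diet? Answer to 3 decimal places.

0.042 per s

The zero-one rule: include gudgeon iff E₂/h₂ > λE₁/(1+λh₁). Equality gives the switch point.
λE₁h₂ = E₂ + λE₂h₁ ⇒ λ = E₂/(E₁h₂ − E₂h₁) = 41.5/(1335 − 352.3) = 0.04225 per s.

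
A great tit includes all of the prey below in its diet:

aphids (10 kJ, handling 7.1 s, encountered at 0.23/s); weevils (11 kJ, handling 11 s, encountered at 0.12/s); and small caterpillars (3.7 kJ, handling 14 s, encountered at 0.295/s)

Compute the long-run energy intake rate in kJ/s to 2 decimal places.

R = Σλ_iE_i / (1 + Σλ_ih_i)
Numerator: 0.23×10 + 0.12×11 + 0.295×3.7 = 4.712
Denominator: 1 + 0.23×7.1 + 0.12×11 + 0.295×14 = 8.083
R = 4.712/8.083 = 0.5829 kJ/s

0.58 kJ/s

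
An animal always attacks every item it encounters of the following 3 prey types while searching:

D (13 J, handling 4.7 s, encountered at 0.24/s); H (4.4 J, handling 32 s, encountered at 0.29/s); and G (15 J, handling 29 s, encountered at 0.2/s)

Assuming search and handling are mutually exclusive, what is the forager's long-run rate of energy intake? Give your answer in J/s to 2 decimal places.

Energy encountered per unit search time: 0.24×13 + 0.29×4.4 + 0.2×15 = 7.396 J/s.
Handling time per unit search time: 0.24×4.7 + 0.29×32 + 0.2×29 = 16.21.
Rate = 7.396/(1 + 16.21) = 0.4298 J/s.

0.43 J/s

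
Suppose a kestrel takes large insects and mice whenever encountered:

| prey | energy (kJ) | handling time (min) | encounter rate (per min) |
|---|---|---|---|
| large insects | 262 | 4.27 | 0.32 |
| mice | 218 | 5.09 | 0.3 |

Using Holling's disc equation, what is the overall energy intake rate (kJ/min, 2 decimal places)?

38.33 kJ/min

Energy encountered per unit search time: 0.32×262 + 0.3×218 = 149.2 kJ/min.
Handling time per unit search time: 0.32×4.27 + 0.3×5.09 = 2.893.
Rate = 149.2/(1 + 2.893) = 38.33 kJ/min.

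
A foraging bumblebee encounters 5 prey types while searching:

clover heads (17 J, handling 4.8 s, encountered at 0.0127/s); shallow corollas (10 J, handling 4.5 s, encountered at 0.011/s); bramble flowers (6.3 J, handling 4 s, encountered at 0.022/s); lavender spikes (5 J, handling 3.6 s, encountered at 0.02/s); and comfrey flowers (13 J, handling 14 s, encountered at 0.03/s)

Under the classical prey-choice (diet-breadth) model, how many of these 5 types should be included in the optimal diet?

5

Rank by E/h (J/s): clover heads 3.54, shallow corollas 2.22, bramble flowers 1.57, lavender spikes 1.39, comfrey flowers 0.929. Include each in turn until the next type's E/h falls below the running intake rate.
Rate on top 1: 0.2035. shallow corollas: 2.22 > 0.2035 → include.
Rate on top 2: 0.2935. bramble flowers: 1.57 > 0.2935 → include.
Rate on top 3: 0.3876. lavender spikes: 1.39 > 0.3876 → include.
Rate on top 4: 0.4443. comfrey flowers: 0.929 > 0.4443 → include.
Optimal diet: clover heads, shallow corollas, bramble flowers, lavender spikes, comfrey flowers — 5 of 5 types.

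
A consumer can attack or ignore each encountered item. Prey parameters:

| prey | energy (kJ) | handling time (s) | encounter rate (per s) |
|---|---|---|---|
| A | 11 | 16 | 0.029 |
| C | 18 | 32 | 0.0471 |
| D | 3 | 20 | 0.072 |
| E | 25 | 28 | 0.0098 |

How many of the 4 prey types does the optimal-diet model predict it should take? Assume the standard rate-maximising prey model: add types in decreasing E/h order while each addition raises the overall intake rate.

E/h in descending order: E 0.893, A 0.688, C 0.562, D 0.15 kJ/s. The optimal diet is the largest prefix of this list for which every included type satisfies E_i/h_i > R on the types above it.
Rate on top 1: 0.1922. A: 0.688 > 0.1922 → include.
Rate on top 2: 0.3244. C: 0.562 > 0.3244 → include.
Rate on top 3: 0.435. D: 0.15 < 0.435 → exclude; stop.
Optimal diet: E, A, C — 3 of 4 types.

3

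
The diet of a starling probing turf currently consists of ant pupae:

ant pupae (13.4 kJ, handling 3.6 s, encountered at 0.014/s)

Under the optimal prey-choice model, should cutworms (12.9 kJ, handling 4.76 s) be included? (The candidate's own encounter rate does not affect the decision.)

Current rate: (0.014×13.4)/(1 + 0.014×3.6) = 0.1786 kJ/s.
cutworms: E/h = 12.9/4.76 = 2.71 kJ/s.
Since 2.71 > R, including cutworms increases the long-run rate.

Yes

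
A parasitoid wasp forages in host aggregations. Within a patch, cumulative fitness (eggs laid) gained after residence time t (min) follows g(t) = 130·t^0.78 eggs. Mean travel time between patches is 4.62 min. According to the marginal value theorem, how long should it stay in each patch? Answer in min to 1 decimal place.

Optimal t* satisfies g'(t*) = g(t*)/(T + t*).
g'(t) = 0.78·130·t^-0.22. Setting 0.78·130·t^-0.22 = 130·t^0.78/(4.62+t) gives 0.78(4.62+t) = t, so 0.22·t = 0.78×4.62.
t* = 0.78×4.62/0.22 = 16.38 min.

16.4 min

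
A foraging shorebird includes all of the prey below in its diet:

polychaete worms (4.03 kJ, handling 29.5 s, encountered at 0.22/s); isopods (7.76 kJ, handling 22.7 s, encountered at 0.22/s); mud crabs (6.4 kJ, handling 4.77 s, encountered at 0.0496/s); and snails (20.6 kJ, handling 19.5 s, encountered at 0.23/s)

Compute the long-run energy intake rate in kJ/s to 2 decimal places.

0.44 kJ/s

R = Σλ_iE_i / (1 + Σλ_ih_i)
Numerator: 0.22×4.03 + 0.22×7.76 + 0.0496×6.4 + 0.23×20.6 = 7.649
Denominator: 1 + 0.22×29.5 + 0.22×22.7 + 0.0496×4.77 + 0.23×19.5 = 17.21
R = 7.649/17.21 = 0.4446 kJ/s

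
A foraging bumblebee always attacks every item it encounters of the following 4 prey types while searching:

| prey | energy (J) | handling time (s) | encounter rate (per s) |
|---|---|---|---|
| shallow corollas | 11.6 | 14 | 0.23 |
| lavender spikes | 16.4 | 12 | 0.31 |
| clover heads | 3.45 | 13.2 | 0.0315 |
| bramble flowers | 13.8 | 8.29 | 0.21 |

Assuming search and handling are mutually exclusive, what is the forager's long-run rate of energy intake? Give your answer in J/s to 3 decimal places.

R = (0.23×11.6 + 0.31×16.4 + 0.0315×3.45 + 0.21×13.8) / (1 + 0.23×14 + 0.31×12 + 0.0315×13.2 + 0.21×8.29) = 10.76/10.1 = 1.066 J/s.

1.066 J/s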